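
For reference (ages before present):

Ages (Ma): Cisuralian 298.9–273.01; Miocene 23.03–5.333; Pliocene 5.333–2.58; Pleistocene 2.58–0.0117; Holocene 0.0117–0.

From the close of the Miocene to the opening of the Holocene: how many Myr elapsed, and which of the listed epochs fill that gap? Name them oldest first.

End of Miocene = 5.333 Ma; start of Holocene = 0.0117 Ma.
Gap = 5.333 − 0.0117 = 5.3213 Myr.
Epochs wholly inside 5.333–0.0117 Ma: Pliocene (5.333–2.58), Pleistocene (2.58–0.0117).

5.3213 million years; Pliocene, Pleistocene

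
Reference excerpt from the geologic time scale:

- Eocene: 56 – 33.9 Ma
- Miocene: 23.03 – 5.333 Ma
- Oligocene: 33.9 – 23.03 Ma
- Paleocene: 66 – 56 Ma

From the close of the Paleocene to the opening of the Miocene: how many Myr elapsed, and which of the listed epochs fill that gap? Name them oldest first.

The Paleocene closes at 56 Ma and the Miocene opens at 23.03 Ma, so the interval is 56 − 23.03 = 32.97 Myr.
An epoch fits inside if it starts at or after 56 Ma and ends at or before 23.03 Ma; oldest first that gives Eocene, Oligocene.

32.97 million years; Eocene, Oligocene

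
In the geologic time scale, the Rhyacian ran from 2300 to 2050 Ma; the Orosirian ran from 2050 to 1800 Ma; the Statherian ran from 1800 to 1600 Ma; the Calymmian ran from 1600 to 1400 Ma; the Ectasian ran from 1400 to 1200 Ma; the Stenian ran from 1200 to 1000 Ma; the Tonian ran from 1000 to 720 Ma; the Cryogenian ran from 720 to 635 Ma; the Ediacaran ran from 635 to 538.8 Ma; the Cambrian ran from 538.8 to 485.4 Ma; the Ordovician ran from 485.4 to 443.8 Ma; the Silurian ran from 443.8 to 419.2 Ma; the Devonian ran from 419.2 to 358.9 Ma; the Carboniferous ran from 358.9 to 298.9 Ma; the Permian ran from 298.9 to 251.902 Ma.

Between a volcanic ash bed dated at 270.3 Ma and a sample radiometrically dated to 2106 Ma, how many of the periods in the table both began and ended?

13

2106 Ma sits inside the Rhyacian (2300–2050) and 270.3 Ma inside the Permian (298.9–251.902); neither of those is wholly between the two dates.
The listed periods lying completely between them are Orosirian, Statherian, Calymmian, Ectasian, Stenian, Tonian, Cryogenian, Ediacaran, Cambrian, Ordovician, Silurian, Devonian, Carboniferous — 13 in all.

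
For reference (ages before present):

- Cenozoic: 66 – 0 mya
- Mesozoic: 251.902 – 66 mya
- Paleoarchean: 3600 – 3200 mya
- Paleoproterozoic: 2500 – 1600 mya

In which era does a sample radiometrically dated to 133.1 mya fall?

133.1 Ma lies between 251.902 and 66 Ma, so it falls in the Mesozoic.

Mesozoic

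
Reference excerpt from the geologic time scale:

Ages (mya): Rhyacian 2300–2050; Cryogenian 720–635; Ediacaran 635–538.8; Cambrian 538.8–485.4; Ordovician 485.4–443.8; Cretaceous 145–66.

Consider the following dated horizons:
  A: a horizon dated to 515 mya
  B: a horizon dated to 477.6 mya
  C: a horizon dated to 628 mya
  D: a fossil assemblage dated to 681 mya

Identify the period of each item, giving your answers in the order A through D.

Match each age against the start–end ranges in the excerpt: A = 515 Ma → Cambrian (538.8–485.4); B = 477.6 Ma → Ordovician (485.4–443.8); C = 628 Ma → Ediacaran (635–538.8); D = 681 Ma → Cryogenian (720–635).

A — Cambrian; B — Ordovician; C — Ediacaran; D — Cryogenian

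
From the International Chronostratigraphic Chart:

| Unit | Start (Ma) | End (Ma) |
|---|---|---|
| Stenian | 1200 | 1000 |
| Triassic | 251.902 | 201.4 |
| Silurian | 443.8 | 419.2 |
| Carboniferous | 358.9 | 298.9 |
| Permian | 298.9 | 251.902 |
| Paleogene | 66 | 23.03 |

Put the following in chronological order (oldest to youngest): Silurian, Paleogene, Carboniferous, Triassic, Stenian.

Stenian, then Silurian, then Carboniferous, then Triassic, then Paleogene

Sorting by start age (descending Ma, since larger Ma = older): Stenian start 1200, Silurian start 443.8, Carboniferous start 358.9, Triassic start 251.902, Paleogene start 66.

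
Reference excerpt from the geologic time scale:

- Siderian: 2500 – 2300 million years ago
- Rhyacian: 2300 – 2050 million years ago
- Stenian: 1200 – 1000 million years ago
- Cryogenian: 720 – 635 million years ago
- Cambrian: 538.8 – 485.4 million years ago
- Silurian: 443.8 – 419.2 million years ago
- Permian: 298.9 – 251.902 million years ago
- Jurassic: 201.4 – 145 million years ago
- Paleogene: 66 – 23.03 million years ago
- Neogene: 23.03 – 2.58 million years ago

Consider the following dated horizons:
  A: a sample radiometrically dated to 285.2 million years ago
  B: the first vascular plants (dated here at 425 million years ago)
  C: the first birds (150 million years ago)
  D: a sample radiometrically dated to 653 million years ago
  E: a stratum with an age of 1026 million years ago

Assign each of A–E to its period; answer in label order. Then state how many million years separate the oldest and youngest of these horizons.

A: 285.2 Ma lies in 298.9–251.902 Ma, so Permian.
B: 425 Ma lies in 443.8–419.2 Ma, so Silurian.
C: 150 Ma lies in 201.4–145 Ma, so Jurassic.
D: 653 Ma lies in 720–635 Ma, so Cryogenian.
E: 1026 Ma lies in 1200–1000 Ma, so Stenian.
Oldest = 1026 Ma, youngest = 150 Ma → span 876 Myr.

A — Permian; B — Silurian; C — Jurassic; D — Cryogenian; E — Stenian; span 876 million years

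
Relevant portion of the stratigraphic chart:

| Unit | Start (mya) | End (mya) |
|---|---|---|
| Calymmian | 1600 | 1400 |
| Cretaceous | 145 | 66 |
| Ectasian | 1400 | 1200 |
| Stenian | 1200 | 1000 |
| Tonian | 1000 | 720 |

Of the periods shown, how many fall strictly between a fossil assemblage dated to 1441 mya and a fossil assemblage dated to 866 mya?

The older date is 1441 Ma and the younger is 866 Ma.
Periods with start < 1441 and end > 866 Ma: Ectasian (1400–1200), Stenian (1200–1000).
That is 2 complete periods.

2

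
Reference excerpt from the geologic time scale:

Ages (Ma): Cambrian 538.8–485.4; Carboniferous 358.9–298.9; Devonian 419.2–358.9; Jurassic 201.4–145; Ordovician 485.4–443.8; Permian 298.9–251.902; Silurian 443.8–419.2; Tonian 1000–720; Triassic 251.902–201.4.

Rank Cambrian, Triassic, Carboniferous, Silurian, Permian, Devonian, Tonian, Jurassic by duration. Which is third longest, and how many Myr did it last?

Durations: Cambrian 53.4; Triassic 50.502; Carboniferous 60; Silurian 24.6; Permian 46.998; Devonian 60.3; Tonian 280; Jurassic 56.4 Myr.
Sorted longest-first: Tonian (280), Devonian (60.3), Carboniferous (60), Jurassic (56.4), Cambrian (53.4), Triassic (50.502), Permian (46.998), Silurian (24.6).
The third longest is Carboniferous at 60 Myr.

Carboniferous, 60 million years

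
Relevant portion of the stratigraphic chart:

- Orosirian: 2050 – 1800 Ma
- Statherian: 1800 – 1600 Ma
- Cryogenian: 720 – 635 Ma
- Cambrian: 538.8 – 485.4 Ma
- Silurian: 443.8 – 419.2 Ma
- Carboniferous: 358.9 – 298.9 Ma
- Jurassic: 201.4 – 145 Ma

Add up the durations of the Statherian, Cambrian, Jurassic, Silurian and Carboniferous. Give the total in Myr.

394.4 million years

Duration is start − end for each: (1800 − 1600) + (538.8 − 485.4) + (201.4 − 145) + (443.8 − 419.2) + (358.9 − 298.9).
That is 200 + 53.4 + 56.4 + 24.6 + 60, which totals 394.4 million years.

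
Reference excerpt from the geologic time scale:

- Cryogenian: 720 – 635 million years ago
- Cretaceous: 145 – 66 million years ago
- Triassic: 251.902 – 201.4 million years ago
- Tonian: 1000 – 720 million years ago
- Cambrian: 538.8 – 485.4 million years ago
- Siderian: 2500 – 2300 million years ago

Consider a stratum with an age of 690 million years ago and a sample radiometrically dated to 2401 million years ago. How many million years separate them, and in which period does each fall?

Elapsed time: 2401 − 690 = 1711 Myr.
690 Ma lies within 720–635 Ma: Cryogenian.
2401 Ma lies within 2500–2300 Ma: Siderian.

1711 million years apart; the first in the Cryogenian, the second in the Siderian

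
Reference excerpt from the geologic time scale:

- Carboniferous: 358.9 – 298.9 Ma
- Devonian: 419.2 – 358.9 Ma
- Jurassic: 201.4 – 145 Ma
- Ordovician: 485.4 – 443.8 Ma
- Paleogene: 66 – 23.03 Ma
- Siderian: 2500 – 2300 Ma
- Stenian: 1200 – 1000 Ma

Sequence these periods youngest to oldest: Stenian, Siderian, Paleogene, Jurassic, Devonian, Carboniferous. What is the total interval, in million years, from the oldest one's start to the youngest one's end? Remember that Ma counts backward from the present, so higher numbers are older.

Paleogene → Jurassic → Carboniferous → Devonian → Stenian → Siderian; total span 2476.97 Myr

Start ages (Ma): Siderian 2500, Stenian 1200, Devonian 419.2, Carboniferous 358.9, Jurassic 201.4, Paleogene 66.
Ordered youngest to oldest: Paleogene, Jurassic, Carboniferous, Devonian, Stenian, Siderian.
Span = 2500 − 23.03 = 2476.97 Myr.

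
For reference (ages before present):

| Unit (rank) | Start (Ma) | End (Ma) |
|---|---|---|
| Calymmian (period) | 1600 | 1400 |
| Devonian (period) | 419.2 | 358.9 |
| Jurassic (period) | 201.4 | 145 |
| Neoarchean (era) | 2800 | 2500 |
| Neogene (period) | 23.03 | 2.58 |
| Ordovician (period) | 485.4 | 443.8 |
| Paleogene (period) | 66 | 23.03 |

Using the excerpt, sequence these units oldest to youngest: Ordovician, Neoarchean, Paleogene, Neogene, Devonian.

The oldest of these is Neoarchean (starts 2800 Ma) and the youngest is Neogene (ends 2.58 Ma).
In between, by decreasing start age: Ordovician (485.4), Devonian (419.2), Paleogene (66).

Neoarchean, Ordovician, Devonian, Paleogene, Neogene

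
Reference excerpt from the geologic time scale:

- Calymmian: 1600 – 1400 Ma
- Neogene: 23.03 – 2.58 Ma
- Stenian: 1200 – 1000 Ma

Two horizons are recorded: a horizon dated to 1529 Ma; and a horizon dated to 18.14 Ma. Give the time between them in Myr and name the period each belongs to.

Elapsed time: 1529 − 18.14 = 1510.86 Myr.
1529 Ma lies within 1600–1400 Ma: Calymmian.
18.14 Ma lies within 23.03–2.58 Ma: Neogene.

1510.86 million years apart; the first in the Calymmian, the second in the Neogene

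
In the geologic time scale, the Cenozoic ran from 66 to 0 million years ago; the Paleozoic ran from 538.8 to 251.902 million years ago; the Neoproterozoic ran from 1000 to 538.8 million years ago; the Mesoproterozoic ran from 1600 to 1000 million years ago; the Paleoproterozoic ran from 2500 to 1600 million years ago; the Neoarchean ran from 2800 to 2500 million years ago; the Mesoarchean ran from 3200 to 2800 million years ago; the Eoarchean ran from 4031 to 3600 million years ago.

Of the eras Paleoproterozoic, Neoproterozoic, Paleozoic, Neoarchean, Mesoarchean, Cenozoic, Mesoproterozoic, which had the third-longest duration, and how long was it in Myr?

Start − end for each: Paleoproterozoic 2500 − 1600 = 900; Neoproterozoic 1000 − 538.8 = 461.2; Paleozoic 538.8 − 251.902 = 286.898; Neoarchean 2800 − 2500 = 300; Mesoarchean 3200 − 2800 = 400; Cenozoic 66 − 0 = 66; Mesoproterozoic 1600 − 1000 = 600.
Ranking these from longest: Paleoproterozoic > Mesoproterozoic > Neoproterozoic > Mesoarchean > Neoarchean > Paleozoic > Cenozoic.
Position 3 in that ranking is Neoproterozoic, which lasted 461.2 Myr.

Neoproterozoic, 461.2 million years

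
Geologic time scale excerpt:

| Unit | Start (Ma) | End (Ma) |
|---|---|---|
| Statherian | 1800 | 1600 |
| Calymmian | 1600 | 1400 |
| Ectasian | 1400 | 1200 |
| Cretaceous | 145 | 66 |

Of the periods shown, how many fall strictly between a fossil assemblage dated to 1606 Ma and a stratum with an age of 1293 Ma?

1606 Ma sits inside the Statherian (1800–1600) and 1293 Ma inside the Ectasian (1400–1200); neither of those is wholly between the two dates.
The listed periods lying completely between them are Calymmian — 1 in all.

1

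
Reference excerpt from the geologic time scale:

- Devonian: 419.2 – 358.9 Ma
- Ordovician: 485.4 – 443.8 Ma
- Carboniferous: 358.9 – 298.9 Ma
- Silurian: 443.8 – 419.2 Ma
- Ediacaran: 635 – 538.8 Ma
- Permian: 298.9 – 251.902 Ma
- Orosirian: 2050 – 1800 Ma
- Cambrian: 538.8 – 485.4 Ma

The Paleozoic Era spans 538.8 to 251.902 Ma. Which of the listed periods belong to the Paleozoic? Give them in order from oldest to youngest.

Periods with both bounds inside 538.8–251.902 Ma: Cambrian (538.8–485.4), Ordovician (485.4–443.8), Silurian (443.8–419.2), Devonian (419.2–358.9), Carboniferous (358.9–298.9), Permian (298.9–251.902).

Cambrian, Ordovician, Silurian, Devonian, Carboniferous, Permian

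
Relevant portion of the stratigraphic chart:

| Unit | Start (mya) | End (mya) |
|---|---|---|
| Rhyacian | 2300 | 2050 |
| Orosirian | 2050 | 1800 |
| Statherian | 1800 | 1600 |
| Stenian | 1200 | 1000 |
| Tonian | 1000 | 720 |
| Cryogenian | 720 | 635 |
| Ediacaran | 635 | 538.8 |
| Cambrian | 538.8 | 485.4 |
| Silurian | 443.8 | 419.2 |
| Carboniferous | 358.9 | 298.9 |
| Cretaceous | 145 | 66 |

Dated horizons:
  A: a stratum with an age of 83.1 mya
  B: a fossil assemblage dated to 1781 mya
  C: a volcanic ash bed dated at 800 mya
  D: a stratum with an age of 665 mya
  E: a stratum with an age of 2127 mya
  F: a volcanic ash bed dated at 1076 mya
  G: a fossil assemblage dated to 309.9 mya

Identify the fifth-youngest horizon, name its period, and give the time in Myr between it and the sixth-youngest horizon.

F, in the Stenian; 705 million years to B

Sorted youngest-first by Ma: A (83.1), G (309.9), D (665), C (800), F (1076), B (1781), E (2127).
The fifth youngest is F at 1076 Ma, which lies in 1200–1000 Ma: the Stenian.
The sixth youngest is B at 1781 Ma; separation = |1076 − 1781| = 705 Myr.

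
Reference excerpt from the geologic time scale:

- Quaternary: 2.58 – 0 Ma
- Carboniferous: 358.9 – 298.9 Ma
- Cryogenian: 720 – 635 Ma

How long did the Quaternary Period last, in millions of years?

2.58 − 0 = 2.58 million years.

2.58 million years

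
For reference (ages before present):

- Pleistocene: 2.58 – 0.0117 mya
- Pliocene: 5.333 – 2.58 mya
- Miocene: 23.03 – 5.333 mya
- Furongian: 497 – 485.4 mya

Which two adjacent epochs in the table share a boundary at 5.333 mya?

The Miocene ends at 5.333 mya and the Pliocene begins at 5.333 mya, so they share that boundary.

Miocene and Pliocene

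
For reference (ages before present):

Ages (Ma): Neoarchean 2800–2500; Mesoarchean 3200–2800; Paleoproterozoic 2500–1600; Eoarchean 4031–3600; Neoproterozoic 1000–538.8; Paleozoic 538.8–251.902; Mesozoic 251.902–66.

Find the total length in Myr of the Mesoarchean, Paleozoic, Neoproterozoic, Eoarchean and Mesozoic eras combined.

1765 million years

Duration is start − end for each: (3200 − 2800) + (538.8 − 251.902) + (1000 − 538.8) + (4031 − 3600) + (251.902 − 66).
That is 400 + 286.898 + 461.2 + 431 + 185.902, which totals 1765 million years.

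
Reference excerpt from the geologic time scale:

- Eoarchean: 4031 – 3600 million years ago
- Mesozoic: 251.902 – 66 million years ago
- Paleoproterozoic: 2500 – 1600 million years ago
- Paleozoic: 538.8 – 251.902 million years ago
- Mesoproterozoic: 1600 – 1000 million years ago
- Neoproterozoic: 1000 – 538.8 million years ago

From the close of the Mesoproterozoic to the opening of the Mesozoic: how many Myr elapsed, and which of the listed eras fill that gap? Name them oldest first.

End of Mesoproterozoic = 1000 Ma; start of Mesozoic = 251.902 Ma.
Gap = 1000 − 251.902 = 748.098 Myr.
Eras wholly inside 1000–251.902 Ma: Neoproterozoic (1000–538.8), Paleozoic (538.8–251.902).

748.098 million years; Neoproterozoic, Paleozoic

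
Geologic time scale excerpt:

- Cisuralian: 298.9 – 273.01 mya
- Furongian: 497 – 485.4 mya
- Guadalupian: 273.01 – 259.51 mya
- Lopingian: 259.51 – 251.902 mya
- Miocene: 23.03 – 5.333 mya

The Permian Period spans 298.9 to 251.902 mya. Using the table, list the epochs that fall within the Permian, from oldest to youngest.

Cisuralian, Guadalupian, Lopingian

Epochs with both bounds inside 298.9–251.902 Ma: Cisuralian (298.9–273.01), Guadalupian (273.01–259.51), Lopingian (259.51–251.902).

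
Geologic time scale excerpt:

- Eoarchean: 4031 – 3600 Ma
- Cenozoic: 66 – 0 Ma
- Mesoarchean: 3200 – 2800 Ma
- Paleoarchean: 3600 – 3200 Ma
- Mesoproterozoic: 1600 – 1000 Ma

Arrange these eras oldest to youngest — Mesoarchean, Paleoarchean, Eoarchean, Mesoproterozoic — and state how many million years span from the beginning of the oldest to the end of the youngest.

Start ages (Ma): Eoarchean 4031, Paleoarchean 3600, Mesoarchean 3200, Mesoproterozoic 1600.
Ordered oldest to youngest: Eoarchean, Paleoarchean, Mesoarchean, Mesoproterozoic.
Span = 4031 − 1000 = 3031 Myr.

Eoarchean, Paleoarchean, Mesoarchean, Mesoproterozoic; total span 3031 Myr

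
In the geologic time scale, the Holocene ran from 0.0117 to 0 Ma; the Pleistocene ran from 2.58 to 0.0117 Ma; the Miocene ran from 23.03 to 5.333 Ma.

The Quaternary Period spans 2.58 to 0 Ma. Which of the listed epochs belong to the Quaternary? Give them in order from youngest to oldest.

Holocene, Pleistocene

Epochs with both bounds inside 2.58–0 Ma: Holocene (0.0117–0), Pleistocene (2.58–0.0117).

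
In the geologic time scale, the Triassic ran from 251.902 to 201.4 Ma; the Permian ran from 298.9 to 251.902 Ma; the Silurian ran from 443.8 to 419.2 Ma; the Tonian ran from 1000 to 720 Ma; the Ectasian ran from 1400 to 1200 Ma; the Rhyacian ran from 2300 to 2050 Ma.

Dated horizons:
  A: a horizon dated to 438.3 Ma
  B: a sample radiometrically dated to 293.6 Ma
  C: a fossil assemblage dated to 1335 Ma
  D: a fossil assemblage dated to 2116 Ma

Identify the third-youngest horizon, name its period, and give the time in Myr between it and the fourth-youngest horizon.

Sorted youngest-first by Ma: B (293.6), A (438.3), C (1335), D (2116).
The third youngest is C at 1335 Ma, which lies in 1400–1200 Ma: the Ectasian.
The fourth youngest is D at 2116 Ma; separation = |1335 − 2116| = 781 Myr.

C, in the Ectasian; 781 million years to D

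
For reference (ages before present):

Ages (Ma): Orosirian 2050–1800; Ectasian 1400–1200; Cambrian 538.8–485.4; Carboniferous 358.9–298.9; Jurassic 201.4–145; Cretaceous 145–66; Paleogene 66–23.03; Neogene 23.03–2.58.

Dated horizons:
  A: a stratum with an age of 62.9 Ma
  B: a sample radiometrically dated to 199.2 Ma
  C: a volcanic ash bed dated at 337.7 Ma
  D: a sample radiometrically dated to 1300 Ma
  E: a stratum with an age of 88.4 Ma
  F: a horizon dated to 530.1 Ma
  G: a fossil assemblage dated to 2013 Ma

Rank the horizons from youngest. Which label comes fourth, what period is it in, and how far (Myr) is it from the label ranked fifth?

C, in the Carboniferous; 192.4 million years to F

Smaller Ma means younger, so youngest first: A 62.9 < E 88.4 < B 199.2 < C 337.7 < F 530.1 < D 1300 < G 2013.
Counting 4 along gives C (337.7 Ma); the excerpt puts that inside the Carboniferous, 358.9–298.9 Ma.
Next in line is F (530.1 Ma), and 530.1 − 337.7 = 192.4 Myr.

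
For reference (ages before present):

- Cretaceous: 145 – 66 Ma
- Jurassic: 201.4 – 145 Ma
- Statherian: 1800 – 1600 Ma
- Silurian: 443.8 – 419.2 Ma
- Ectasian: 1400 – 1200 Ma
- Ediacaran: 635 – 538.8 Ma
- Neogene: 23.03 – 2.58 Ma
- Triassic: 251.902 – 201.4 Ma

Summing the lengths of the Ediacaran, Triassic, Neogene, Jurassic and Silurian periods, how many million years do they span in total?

248.152 million years

Duration is start − end for each: (635 − 538.8) + (251.902 − 201.4) + (23.03 − 2.58) + (201.4 − 145) + (443.8 − 419.2).
That is 96.2 + 50.502 + 20.45 + 56.4 + 24.6, which totals 248.152 million years.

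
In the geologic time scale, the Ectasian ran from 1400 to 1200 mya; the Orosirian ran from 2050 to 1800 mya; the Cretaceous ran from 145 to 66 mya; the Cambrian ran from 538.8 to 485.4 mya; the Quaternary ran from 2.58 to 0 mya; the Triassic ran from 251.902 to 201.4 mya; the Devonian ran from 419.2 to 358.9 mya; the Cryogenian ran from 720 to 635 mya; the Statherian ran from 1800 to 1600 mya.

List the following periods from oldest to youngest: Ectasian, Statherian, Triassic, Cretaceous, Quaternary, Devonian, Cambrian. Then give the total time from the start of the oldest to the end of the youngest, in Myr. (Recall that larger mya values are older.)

From the excerpt: Ectasian 1400–1200; Statherian 1800–1600; Triassic 251.902–201.4; Cretaceous 145–66; Quaternary 2.58–0; Devonian 419.2–358.9; Cambrian 538.8–485.4 (Ma).
Larger Ma is earlier, so the oldest is Statherian and the youngest is Quaternary; oldest to youngest: Statherian, Ectasian, Cambrian, Devonian, Triassic, Cretaceous, Quaternary.
Oldest start 1800 minus youngest end 0 gives 1800 Myr overall.

Statherian → Ectasian → Cambrian → Devonian → Triassic → Cretaceous → Quaternary; total span 1800 Myr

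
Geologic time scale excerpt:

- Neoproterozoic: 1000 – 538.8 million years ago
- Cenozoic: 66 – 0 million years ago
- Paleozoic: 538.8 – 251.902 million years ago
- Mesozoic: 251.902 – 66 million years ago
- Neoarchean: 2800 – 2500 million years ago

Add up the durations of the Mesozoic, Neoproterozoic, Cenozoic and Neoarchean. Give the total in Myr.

Duration is start − end for each: (251.902 − 66) + (1000 − 538.8) + (66 − 0) + (2800 − 2500).
That is 185.902 + 461.2 + 66 + 300, which totals 1013.102 million years.

1013.102 million years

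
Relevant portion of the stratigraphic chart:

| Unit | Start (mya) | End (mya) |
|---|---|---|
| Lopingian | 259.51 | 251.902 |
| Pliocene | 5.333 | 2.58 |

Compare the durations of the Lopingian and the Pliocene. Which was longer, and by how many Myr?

Lopingian, by 4.855 million years

Lopingian: 259.51 − 251.902 = 7.608 Myr.
Pliocene: 5.333 − 2.58 = 2.753 Myr.
Difference: 7.608 − 2.753 = 4.855 Myr, so the Lopingian was longer.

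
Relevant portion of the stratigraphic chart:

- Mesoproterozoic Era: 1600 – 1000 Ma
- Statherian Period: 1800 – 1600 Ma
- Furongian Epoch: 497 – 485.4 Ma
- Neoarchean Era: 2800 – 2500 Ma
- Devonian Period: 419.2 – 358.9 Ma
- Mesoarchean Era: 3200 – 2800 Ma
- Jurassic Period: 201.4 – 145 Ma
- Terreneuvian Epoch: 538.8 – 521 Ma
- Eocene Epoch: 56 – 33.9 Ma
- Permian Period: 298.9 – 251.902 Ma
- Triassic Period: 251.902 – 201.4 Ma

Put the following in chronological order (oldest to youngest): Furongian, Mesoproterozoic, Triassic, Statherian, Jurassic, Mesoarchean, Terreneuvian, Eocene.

The oldest of these is Mesoarchean (starts 3200 Ma) and the youngest is Eocene (ends 33.9 Ma).
In between, by decreasing start age: Statherian (1800), Mesoproterozoic (1600), Terreneuvian (538.8), Furongian (497), Triassic (251.902), Jurassic (201.4).

Mesoarchean, Statherian, Mesoproterozoic, Terreneuvian, Furongian, Triassic, Jurassic, Eocene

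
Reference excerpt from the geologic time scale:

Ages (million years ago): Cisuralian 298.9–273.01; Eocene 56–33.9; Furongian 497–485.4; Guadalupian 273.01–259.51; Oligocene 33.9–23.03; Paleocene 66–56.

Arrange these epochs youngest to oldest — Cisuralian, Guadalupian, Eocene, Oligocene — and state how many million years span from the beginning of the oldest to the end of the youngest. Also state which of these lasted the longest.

Oligocene → Eocene → Guadalupian → Cisuralian; total span 275.87 Myr; longest is Cisuralian

Start ages (Ma): Cisuralian 298.9, Guadalupian 273.01, Eocene 56, Oligocene 33.9.
Ordered youngest to oldest: Oligocene, Eocene, Guadalupian, Cisuralian.
Span = 298.9 − 23.03 = 275.87 Myr.
Durations: Guadalupian 13.5, Eocene 22.1, Cisuralian 25.89, Oligocene 10.87 → longest is Cisuralian (25.89 Myr).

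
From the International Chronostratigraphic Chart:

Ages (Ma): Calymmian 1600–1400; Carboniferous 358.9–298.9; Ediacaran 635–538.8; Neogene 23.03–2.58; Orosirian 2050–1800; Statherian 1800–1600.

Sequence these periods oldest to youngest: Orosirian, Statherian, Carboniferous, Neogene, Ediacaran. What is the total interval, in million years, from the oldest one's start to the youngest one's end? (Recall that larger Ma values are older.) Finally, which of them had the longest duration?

Orosirian, Statherian, Ediacaran, Carboniferous, Neogene; total span 2047.42 Myr; longest is Orosirian

Start ages (Ma): Orosirian 2050, Statherian 1800, Ediacaran 635, Carboniferous 358.9, Neogene 23.03.
Ordered oldest to youngest: Orosirian, Statherian, Ediacaran, Carboniferous, Neogene.
Span = 2050 − 2.58 = 2047.42 Myr.
Durations: Neogene 20.45, Ediacaran 96.2, Carboniferous 60, Orosirian 250, Statherian 200 → longest is Orosirian (250 Myr).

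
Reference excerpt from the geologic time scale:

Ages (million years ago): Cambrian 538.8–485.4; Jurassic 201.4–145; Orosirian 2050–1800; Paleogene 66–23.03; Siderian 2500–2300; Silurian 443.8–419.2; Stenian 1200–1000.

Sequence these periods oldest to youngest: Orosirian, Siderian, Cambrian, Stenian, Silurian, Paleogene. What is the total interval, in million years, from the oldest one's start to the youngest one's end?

Start ages (Ma): Siderian 2500, Orosirian 2050, Stenian 1200, Cambrian 538.8, Silurian 443.8, Paleogene 66.
Ordered oldest to youngest: Siderian, Orosirian, Stenian, Cambrian, Silurian, Paleogene.
Span = 2500 − 23.03 = 2476.97 Myr.

Siderian, Orosirian, Stenian, Cambrian, Silurian, Paleogene; total span 2476.97 Myr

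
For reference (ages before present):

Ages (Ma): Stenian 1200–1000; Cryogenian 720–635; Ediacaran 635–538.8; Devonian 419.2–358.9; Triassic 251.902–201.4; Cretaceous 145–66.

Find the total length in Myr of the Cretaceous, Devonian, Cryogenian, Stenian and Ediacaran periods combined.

520.5 million years

Each duration: Cretaceous = 79; Devonian = 60.3; Cryogenian = 85; Stenian = 200; Ediacaran = 96.2.
Sum: 79 + 60.3 + 85 + 200 + 96.2 = 520.5 Myr.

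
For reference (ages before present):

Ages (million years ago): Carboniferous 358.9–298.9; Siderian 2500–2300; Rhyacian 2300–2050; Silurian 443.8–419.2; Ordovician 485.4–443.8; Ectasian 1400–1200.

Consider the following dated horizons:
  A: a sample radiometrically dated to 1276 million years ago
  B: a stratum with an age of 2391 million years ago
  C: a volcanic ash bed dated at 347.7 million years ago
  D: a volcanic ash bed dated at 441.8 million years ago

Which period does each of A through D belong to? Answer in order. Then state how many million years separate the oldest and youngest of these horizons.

Match each age against the start–end ranges in the excerpt: A = 1276 Ma → Ectasian (1400–1200); B = 2391 Ma → Siderian (2500–2300); C = 347.7 Ma → Carboniferous (358.9–298.9); D = 441.8 Ma → Silurian (443.8–419.2).
The largest age is 2391 Ma and the smallest is 347.7 Ma; their difference is 2043.3 Myr.

A — Ectasian; B — Siderian; C — Carboniferous; D — Silurian; span 2043.3 million years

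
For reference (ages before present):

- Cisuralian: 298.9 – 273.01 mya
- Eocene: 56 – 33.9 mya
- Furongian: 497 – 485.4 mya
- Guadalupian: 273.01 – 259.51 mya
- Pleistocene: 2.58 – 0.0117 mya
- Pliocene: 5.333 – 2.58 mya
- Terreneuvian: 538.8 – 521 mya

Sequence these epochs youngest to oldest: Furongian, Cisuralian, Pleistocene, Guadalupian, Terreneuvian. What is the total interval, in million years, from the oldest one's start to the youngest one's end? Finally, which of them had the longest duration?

From the excerpt: Furongian 497–485.4; Cisuralian 298.9–273.01; Pleistocene 2.58–0.0117; Guadalupian 273.01–259.51; Terreneuvian 538.8–521 (Ma).
Larger Ma is earlier, so the oldest is Terreneuvian and the youngest is Pleistocene; youngest to oldest: Pleistocene, Guadalupian, Cisuralian, Furongian, Terreneuvian.
Oldest start 538.8 minus youngest end 0.0117 gives 538.7883 Myr overall.
Individual lengths (start − end): Furongian 11.6; Terreneuvian 17.8; Guadalupian 13.5; Pleistocene 2.5683; Cisuralian 25.89. The largest is Cisuralian at 25.89 Myr.

Pleistocene → Guadalupian → Cisuralian → Furongian → Terreneuvian; total span 538.7883 Myr; longest is Cisuralian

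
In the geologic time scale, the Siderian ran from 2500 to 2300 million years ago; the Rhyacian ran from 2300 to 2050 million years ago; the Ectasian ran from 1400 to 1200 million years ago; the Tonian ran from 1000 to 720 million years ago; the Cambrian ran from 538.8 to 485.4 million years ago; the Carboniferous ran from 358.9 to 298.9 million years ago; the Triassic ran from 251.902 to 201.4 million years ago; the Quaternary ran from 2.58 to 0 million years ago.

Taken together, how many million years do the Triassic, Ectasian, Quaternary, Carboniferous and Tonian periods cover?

Duration is start − end for each: (251.902 − 201.4) + (1400 − 1200) + (2.58 − 0) + (358.9 − 298.9) + (1000 − 720).
That is 50.502 + 200 + 2.58 + 60 + 280, which totals 593.082 million years.

593.082 million years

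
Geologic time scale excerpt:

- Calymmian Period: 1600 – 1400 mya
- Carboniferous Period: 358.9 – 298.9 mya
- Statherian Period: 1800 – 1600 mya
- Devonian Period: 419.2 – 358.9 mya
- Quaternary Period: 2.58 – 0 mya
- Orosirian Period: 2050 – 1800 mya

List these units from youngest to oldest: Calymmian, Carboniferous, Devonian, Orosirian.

Sorting by start age (ascending Ma, since larger Ma = older): Carboniferous began 358.9, Devonian began 419.2, Calymmian began 1600, Orosirian began 2050.

Carboniferous, Devonian, Calymmian, Orosirian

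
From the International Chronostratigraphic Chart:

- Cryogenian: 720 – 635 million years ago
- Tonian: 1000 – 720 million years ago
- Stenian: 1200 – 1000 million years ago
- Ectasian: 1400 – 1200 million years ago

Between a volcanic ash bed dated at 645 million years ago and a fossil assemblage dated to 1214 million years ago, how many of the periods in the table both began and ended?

1214 Ma sits inside the Ectasian (1400–1200) and 645 Ma inside the Cryogenian (720–635); neither of those is wholly between the two dates.
The listed periods lying completely between them are Stenian, Tonian — 2 in all.

2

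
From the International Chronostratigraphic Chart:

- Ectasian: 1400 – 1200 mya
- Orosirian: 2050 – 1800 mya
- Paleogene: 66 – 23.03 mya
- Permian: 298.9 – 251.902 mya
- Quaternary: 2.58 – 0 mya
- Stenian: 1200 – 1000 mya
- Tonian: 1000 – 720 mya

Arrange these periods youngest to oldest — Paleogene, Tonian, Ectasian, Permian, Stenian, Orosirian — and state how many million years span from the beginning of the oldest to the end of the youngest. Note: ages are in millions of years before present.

From the excerpt: Paleogene 66–23.03; Tonian 1000–720; Ectasian 1400–1200; Permian 298.9–251.902; Stenian 1200–1000; Orosirian 2050–1800 (Ma).
Larger Ma is earlier, so the oldest is Orosirian and the youngest is Paleogene; youngest to oldest: Paleogene, Permian, Tonian, Stenian, Ectasian, Orosirian.
Oldest start 2050 minus youngest end 23.03 gives 2026.97 Myr overall.

Paleogene → Permian → Tonian → Stenian → Ectasian → Orosirian; total span 2026.97 Myr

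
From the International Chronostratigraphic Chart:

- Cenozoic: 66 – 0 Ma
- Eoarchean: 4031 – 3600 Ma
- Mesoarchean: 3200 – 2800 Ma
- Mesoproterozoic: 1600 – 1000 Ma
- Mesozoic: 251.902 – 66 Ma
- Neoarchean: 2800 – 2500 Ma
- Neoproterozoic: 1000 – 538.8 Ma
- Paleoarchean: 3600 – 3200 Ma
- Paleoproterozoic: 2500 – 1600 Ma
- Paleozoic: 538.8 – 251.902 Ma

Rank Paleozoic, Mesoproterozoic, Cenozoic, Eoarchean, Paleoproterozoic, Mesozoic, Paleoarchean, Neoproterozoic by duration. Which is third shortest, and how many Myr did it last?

Durations: Paleozoic 286.898; Mesoproterozoic 600; Cenozoic 66; Eoarchean 431; Paleoproterozoic 900; Mesozoic 185.902; Paleoarchean 400; Neoproterozoic 461.2 Myr.
Sorted shortest-first: Cenozoic (66), Mesozoic (185.902), Paleozoic (286.898), Paleoarchean (400), Eoarchean (431), Neoproterozoic (461.2), Mesoproterozoic (600), Paleoproterozoic (900).
The third shortest is Paleozoic at 286.898 Myr.

Paleozoic, 286.898 million years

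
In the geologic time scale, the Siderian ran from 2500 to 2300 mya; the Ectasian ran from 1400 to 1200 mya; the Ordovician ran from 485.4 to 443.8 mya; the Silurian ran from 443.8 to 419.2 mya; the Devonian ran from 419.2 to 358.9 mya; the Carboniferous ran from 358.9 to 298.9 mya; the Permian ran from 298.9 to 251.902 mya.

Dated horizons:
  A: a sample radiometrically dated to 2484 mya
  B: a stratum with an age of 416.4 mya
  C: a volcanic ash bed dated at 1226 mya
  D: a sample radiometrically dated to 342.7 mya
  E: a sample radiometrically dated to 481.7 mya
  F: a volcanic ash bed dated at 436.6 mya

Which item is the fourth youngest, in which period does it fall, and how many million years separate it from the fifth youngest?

E, in the Ordovician; 744.3 million years to C

Smaller Ma means younger, so youngest first: D 342.7 < B 416.4 < F 436.6 < E 481.7 < C 1226 < A 2484.
Counting 4 along gives E (481.7 Ma); the excerpt puts that inside the Ordovician, 485.4–443.8 Ma.
Next in line is C (1226 Ma), and 1226 − 481.7 = 744.3 Myr.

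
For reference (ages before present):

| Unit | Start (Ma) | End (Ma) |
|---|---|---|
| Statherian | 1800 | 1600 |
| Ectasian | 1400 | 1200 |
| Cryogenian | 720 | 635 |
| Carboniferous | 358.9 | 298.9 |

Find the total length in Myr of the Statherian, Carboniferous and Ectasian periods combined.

Duration is start − end for each: (1800 − 1600) + (358.9 − 298.9) + (1400 − 1200).
That is 200 + 60 + 200, which totals 460 million years.

460 million years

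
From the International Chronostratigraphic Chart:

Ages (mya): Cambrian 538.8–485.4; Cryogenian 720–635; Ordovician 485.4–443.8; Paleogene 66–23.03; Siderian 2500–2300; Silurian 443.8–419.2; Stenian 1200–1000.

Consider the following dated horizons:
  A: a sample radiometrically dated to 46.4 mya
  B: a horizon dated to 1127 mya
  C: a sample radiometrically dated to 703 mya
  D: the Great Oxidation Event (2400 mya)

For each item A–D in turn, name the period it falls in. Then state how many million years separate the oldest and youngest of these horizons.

A: 46.4 Ma lies in 66–23.03 Ma, so Paleogene.
B: 1127 Ma lies in 1200–1000 Ma, so Stenian.
C: 703 Ma lies in 720–635 Ma, so Cryogenian.
D: 2400 Ma lies in 2500–2300 Ma, so Siderian.
Oldest = 2400 Ma, youngest = 46.4 Ma → span 2353.6 Myr.

A — Paleogene; B — Stenian; C — Cryogenian; D — Siderian; span 2353.6 million years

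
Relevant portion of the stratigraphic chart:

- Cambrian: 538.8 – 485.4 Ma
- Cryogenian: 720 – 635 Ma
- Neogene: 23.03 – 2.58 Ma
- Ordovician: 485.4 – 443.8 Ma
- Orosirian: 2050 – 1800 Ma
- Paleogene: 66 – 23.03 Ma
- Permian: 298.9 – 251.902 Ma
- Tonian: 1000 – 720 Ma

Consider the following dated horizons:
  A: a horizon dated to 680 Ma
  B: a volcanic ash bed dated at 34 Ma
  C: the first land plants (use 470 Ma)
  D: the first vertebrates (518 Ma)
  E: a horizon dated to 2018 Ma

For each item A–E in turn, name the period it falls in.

A — Cryogenian; B — Paleogene; C — Ordovician; D — Cambrian; E — Orosirian

A: 680 Ma lies in 720–635 Ma, so Cryogenian.
B: 34 Ma lies in 66–23.03 Ma, so Paleogene.
C: 470 Ma lies in 485.4–443.8 Ma, so Ordovician.
D: 518 Ma lies in 538.8–485.4 Ma, so Cambrian.
E: 2018 Ma lies in 2050–1800 Ma, so Orosirian.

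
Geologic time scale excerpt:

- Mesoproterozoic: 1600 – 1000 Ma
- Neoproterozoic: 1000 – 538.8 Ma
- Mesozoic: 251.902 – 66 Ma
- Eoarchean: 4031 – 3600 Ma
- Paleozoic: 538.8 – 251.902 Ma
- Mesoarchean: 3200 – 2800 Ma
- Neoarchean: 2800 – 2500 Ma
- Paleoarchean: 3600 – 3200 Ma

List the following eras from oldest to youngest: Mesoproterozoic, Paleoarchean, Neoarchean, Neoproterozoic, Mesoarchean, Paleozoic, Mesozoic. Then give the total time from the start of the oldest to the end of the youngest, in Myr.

Paleoarchean, Mesoarchean, Neoarchean, Mesoproterozoic, Neoproterozoic, Paleozoic, Mesozoic; total span 3534 Myr

Start ages (Ma): Paleoarchean 3600, Mesoarchean 3200, Neoarchean 2800, Mesoproterozoic 1600, Neoproterozoic 1000, Paleozoic 538.8, Mesozoic 251.902.
Ordered oldest to youngest: Paleoarchean, Mesoarchean, Neoarchean, Mesoproterozoic, Neoproterozoic, Paleozoic, Mesozoic.
Span = 3600 − 66 = 3534 Myr.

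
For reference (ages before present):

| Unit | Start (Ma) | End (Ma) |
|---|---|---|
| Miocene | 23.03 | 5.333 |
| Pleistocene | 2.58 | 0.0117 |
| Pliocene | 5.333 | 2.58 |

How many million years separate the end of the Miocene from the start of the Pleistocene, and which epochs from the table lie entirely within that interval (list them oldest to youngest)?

End of Miocene = 5.333 Ma; start of Pleistocene = 2.58 Ma.
Gap = 5.333 − 2.58 = 2.753 Myr.
Epochs wholly inside 5.333–2.58 Ma: Pliocene (5.333–2.58).

2.753 million years; Pliocene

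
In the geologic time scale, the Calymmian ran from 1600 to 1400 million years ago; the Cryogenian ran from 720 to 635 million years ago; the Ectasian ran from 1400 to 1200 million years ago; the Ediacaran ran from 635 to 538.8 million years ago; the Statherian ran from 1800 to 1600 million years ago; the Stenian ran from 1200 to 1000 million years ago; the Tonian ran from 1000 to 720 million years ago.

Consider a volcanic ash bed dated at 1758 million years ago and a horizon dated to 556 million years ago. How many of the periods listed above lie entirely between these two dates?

5

The older date is 1758 Ma and the younger is 556 Ma.
Periods with start < 1758 and end > 556 Ma: Calymmian (1600–1400), Ectasian (1400–1200), Stenian (1200–1000), Tonian (1000–720), Cryogenian (720–635).
That is 5 complete periods.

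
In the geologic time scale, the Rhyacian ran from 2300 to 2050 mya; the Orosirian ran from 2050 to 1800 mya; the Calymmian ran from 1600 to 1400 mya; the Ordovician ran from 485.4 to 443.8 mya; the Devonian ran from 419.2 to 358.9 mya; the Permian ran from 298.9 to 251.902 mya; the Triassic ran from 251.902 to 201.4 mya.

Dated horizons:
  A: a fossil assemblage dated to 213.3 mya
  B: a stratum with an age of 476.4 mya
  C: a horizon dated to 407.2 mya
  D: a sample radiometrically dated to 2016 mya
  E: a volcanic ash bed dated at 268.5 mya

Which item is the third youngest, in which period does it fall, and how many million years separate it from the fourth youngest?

C, in the Devonian; 69.2 million years to B

Smaller Ma means younger, so youngest first: A 213.3 < E 268.5 < C 407.2 < B 476.4 < D 2016.
Counting 3 along gives C (407.2 Ma); the excerpt puts that inside the Devonian, 419.2–358.9 Ma.
Next in line is B (476.4 Ma), and 476.4 − 407.2 = 69.2 Myr.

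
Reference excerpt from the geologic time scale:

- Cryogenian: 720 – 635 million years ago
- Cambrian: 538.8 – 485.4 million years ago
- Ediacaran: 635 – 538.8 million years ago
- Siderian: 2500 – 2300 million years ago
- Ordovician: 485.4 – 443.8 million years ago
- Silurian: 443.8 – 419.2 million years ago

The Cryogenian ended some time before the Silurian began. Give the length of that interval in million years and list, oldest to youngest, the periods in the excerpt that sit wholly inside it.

191.2 million years; Ediacaran, Cambrian, Ordovician

End of Cryogenian = 635 Ma; start of Silurian = 443.8 Ma.
Gap = 635 − 443.8 = 191.2 Myr.
Periods wholly inside 635–443.8 Ma: Ediacaran (635–538.8), Cambrian (538.8–485.4), Ordovician (485.4–443.8).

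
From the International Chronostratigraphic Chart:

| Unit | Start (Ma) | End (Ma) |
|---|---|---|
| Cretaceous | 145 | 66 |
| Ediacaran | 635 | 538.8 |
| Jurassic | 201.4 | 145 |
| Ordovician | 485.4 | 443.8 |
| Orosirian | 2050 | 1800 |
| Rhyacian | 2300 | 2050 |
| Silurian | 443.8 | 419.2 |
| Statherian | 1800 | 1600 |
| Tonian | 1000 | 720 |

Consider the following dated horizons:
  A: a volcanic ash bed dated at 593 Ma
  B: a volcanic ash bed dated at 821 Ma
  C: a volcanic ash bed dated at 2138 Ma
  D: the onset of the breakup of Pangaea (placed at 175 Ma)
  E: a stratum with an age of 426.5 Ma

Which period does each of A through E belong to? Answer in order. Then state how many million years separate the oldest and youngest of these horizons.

A — Ediacaran; B — Tonian; C — Rhyacian; D — Jurassic; E — Silurian; span 1963 million years

A: 593 Ma lies in 635–538.8 Ma, so Ediacaran.
B: 821 Ma lies in 1000–720 Ma, so Tonian.
C: 2138 Ma lies in 2300–2050 Ma, so Rhyacian.
D: 175 Ma lies in 201.4–145 Ma, so Jurassic.
E: 426.5 Ma lies in 443.8–419.2 Ma, so Silurian.
Oldest = 2138 Ma, youngest = 175 Ma → span 1963 Myr.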